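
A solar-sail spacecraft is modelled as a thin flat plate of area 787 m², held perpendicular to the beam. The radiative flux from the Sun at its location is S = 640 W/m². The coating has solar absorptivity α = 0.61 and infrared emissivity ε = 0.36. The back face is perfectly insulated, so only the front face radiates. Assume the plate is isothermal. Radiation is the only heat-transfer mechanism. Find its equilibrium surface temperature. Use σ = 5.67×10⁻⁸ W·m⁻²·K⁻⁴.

At equilibrium, absorbed power = emitted power.
Absorbing cross-section = A = 787.0 m²; emitting surface = A = 787.0 m² (ratio 1).
αS·A_cross = εσ·A_surf·T⁴  ⇒  T⁴ = αS/(ε·1σ).
T⁴ = 0.610·640/(0.36·1·5.67×10⁻⁸) = 1.913×10¹⁰ K⁴.
T = (1.913×10¹⁰)^(1/4).

T ≈ 372 K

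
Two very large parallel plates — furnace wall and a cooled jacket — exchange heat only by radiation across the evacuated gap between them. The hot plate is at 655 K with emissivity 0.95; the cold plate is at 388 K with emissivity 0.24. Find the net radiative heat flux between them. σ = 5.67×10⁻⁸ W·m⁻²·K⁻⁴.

q ≈ 2170 W/m²

For two infinite grey parallel plates, q = σ(T₁⁴ − T₂⁴)/(1/ε₁ + 1/ε₂ − 1).
T₁⁴ − T₂⁴ = 1.841×10¹¹ − 2.266×10¹⁰ = 1.614×10¹¹ K⁴.
1/ε₁ + 1/ε₂ − 1 = 1.053 + 4.167 − 1 = 4.219.
q = 5.67×10⁻⁸ × 1.614×10¹¹ / 4.219.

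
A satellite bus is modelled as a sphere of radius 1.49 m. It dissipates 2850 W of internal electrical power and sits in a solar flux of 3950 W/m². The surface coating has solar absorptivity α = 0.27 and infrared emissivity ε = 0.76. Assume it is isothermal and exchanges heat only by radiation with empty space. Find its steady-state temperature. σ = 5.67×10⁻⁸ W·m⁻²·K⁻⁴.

At steady state, absorbed solar power + internal power = radiated power.
Absorbed: α·S·A_cross = 0.27·3950·6.975 = 7438 W (cross-section πr²).
Total input = 7438 + 2850 = 10290 W.
Radiated: εσ·A_surf·T⁴ with A_surf = 4πr² = 27.90 m².
T⁴ = 10290/(0.76·5.67×10⁻⁸·27.90) = 8.558×10⁹ K⁴.

T ≈ 304 K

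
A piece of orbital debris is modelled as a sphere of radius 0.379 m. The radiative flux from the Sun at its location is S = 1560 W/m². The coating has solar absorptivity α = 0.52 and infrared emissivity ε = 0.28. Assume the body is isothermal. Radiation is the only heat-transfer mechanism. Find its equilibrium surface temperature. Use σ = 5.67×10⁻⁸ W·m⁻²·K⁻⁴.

T ≈ 336 K

At equilibrium, absorbed power = emitted power.
Absorbing cross-section = πr² = 0.4513 m²; emitting surface = 4πr² = 1.805 m² (ratio 4).
αS·A_cross = εσ·A_surf·T⁴  ⇒  T⁴ = αS/(ε·4σ).
T⁴ = 0.520·1560/(0.28·4·5.67×10⁻⁸) = 1.277×10¹⁰ K⁴.
T = (1.277×10¹⁰)^(1/4).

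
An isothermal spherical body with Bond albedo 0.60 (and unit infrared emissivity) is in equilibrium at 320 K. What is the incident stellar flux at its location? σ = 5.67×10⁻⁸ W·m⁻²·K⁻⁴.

S ≈ 5950 W/m²

(1−a)S·πr² = σ·4πr²·T⁴ ⇒ S = 4σT⁴/(1−a).
S = 4·5.67×10⁻⁸·1.049×10¹⁰/0.400.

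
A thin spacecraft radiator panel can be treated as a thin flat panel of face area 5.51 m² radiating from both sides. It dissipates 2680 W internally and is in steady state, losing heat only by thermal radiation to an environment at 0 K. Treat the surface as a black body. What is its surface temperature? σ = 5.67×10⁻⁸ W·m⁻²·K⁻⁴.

T ≈ 256 K

Steady state: internal power = radiated power, P = εσA T⁴.
Radiating area A = 2·5.51 = 11.02 m².
T⁴ = P/(εσA) = 2680/(1.0·5.67×10⁻⁸·11.02) = 4.289×10⁹ K⁴.
T = (4.289×10⁹)^(1/4).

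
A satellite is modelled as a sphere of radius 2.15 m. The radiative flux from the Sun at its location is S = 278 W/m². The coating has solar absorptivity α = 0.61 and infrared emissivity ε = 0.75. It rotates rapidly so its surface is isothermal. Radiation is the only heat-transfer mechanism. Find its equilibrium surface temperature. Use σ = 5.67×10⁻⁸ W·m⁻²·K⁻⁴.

At equilibrium, absorbed power = emitted power.
Absorbing cross-section = πr² = 14.52 m²; emitting surface = 4πr² = 58.09 m² (ratio 4).
αS·A_cross = εσ·A_surf·T⁴  ⇒  T⁴ = αS/(ε·4σ).
T⁴ = 0.610·278/(0.75·4·5.67×10⁻⁸) = 9.969×10⁸ K⁴.
T = (9.969×10⁸)^(1/4).

T ≈ 178 K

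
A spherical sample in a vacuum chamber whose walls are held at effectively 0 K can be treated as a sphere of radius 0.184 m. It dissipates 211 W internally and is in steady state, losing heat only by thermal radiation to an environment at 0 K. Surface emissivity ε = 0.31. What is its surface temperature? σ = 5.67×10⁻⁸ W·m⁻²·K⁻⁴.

T ≈ 410 K

Steady state: internal power = radiated power, P = εσA T⁴.
Radiating area A = 4πr² = 0.4254 m².
T⁴ = P/(εσA) = 211/(0.31·5.67×10⁻⁸·0.4254) = 2.822×10¹⁰ K⁴.
T = (2.822×10¹⁰)^(1/4).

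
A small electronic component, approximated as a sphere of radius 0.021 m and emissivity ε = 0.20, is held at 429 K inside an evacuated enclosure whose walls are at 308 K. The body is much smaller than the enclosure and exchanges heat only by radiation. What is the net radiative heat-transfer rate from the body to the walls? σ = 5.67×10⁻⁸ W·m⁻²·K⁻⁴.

For a small grey body in a large enclosure: P_net = εσA(T_body⁴ − T_wall⁴).
A = 4πr² = 0.005542 m²; T_body⁴ − T_wall⁴ = 3.387×10¹⁰ − 8.999×10⁹ = 2.487×10¹⁰ K⁴.
|P_net| = 0.20·5.67×10⁻⁸·0.005542·2.487×10¹⁰.

P_net ≈ 1.56 W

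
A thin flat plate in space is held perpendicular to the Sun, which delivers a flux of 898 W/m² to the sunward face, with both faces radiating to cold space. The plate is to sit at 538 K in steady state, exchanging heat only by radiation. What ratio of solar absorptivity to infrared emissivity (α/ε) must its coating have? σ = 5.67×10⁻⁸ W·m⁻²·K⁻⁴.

α/ε ≈ 10.6

Balance: αS·A = εσ·2A·T⁴ ⇒ α/ε = 2σT⁴/S.
α/ε = 2·5.67×10⁻⁸·(538)⁴/898 = 2·5.67×10⁻⁸·8.378×10¹⁰/898.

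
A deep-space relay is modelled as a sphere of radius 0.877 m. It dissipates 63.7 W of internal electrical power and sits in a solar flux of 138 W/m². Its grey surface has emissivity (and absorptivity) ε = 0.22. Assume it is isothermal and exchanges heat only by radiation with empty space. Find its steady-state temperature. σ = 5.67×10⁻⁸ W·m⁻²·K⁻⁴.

T ≈ 184 K

At steady state, absorbed solar power + internal power = radiated power.
Absorbed: α·S·A_cross = 0.22·138·2.416 = 73.36 W (cross-section πr²).
Total input = 73.36 + 63.7 = 137.1 W.
Radiated: εσ·A_surf·T⁴ with A_surf = 4πr² = 9.665 m².
T⁴ = 137.1/(0.22·5.67×10⁻⁸·9.665) = 1.137×10⁹ K⁴.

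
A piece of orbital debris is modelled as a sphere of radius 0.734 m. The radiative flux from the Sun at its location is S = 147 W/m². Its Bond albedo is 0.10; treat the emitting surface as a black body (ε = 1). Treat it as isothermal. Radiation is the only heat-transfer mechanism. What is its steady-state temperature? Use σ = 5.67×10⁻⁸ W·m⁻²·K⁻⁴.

T ≈ 155 K

At equilibrium, absorbed power = emitted power.
Absorbing cross-section = πr² = 1.693 m²; emitting surface = 4πr² = 6.770 m² (ratio 4).
(1−a)S·A_cross = εσ·A_surf·T⁴  ⇒  T⁴ = (1−a)S/(4σ).
T⁴ = 0.900·147/(4·5.67×10⁻⁸) = 5.833×10⁸ K⁴.
T = (5.833×10⁸)^(1/4).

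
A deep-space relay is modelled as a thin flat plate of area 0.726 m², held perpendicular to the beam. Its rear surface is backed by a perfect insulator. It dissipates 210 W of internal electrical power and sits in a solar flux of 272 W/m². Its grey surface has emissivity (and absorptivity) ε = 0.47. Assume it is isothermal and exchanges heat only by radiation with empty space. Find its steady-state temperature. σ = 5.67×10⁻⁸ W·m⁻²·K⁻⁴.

T ≈ 354 K

At steady state, absorbed solar power + internal power = radiated power.
Absorbed: α·S·A_cross = 0.47·272·0.7260 = 92.81 W (cross-section A).
Total input = 92.81 + 210 = 302.8 W.
Radiated: εσ·A_surf·T⁴ with A_surf = A = 0.7260 m².
T⁴ = 302.8/(0.47·5.67×10⁻⁸·0.7260) = 1.565×10¹⁰ K⁴.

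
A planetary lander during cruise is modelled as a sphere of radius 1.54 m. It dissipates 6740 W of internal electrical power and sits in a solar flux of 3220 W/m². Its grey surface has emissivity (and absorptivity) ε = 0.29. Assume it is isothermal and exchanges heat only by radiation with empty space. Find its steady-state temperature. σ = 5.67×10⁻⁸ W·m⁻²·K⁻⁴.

T ≈ 409 K

At steady state, absorbed solar power + internal power = radiated power.
Absorbed: α·S·A_cross = 0.29·3220·7.451 = 6957 W (cross-section πr²).
Total input = 6957 + 6740 = 13700 W.
Radiated: εσ·A_surf·T⁴ with A_surf = 4πr² = 29.80 m².
T⁴ = 13700/(0.29·5.67×10⁻⁸·29.80) = 2.795×10¹⁰ K⁴.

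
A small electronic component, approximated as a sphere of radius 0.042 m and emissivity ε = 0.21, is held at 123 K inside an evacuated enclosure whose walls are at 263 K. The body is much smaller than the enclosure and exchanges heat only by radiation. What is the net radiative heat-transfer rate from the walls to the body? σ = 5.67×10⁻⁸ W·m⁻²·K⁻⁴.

P_net ≈ 1.20 W

For a small grey body in a large enclosure: P_net = εσA(T_body⁴ − T_wall⁴).
A = 4πr² = 0.02217 m²; T_body⁴ − T_wall⁴ = 2.289×10⁸ − 4.784×10⁹ = -4.555×10⁹ K⁴.
|P_net| = 0.21·5.67×10⁻⁸·0.02217·4.555×10⁹.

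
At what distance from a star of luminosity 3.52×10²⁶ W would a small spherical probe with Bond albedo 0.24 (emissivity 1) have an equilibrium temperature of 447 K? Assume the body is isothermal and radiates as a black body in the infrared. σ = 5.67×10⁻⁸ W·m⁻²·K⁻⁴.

d ≈ 4.85×10¹⁰ m

For an isothermal black-emitting sphere, (1−a)S·πr² = σ·4πr²·T⁴ ⇒ S = 4σT⁴/(1−a).
S = 4·5.67×10⁻⁸·(447)⁴/0.760 = 11910 W/m².
Flux falls as S = L/(4πd²), so d = √(L/(4πS)) = √(3.52×10²⁶/(4π·11910)).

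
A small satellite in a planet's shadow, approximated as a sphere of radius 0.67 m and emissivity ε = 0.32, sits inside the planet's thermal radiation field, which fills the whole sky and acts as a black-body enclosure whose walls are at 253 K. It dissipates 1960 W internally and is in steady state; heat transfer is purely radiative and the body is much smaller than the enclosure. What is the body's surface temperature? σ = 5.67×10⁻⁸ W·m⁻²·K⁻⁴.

T ≈ 390 K

For a small grey body in a large enclosure, net radiated power = εσA(T⁴ − T_w⁴).
Steady state: P = εσA(T⁴ − T_w⁴) with A = 4πr² = 5.641 m².
T⁴ = P/(εσA) + T_w⁴ = 1960/(0.32·5.67×10⁻⁸·5.641) + (253)⁴
    = 1.915×10¹⁰ + 4.097×10⁹ = 2.325×10¹⁰ K⁴.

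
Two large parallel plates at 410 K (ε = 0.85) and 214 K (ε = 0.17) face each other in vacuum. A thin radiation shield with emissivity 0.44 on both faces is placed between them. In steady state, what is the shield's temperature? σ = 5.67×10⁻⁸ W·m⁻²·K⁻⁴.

T_s ≈ 383 K

In steady state the net flux on the hot side equals that on the cold side.
σ(T₁⁴−T_s⁴)/D₁ = σ(T_s⁴−T₂⁴)/D₂, with D₁ = 1/ε₁+1/ε_s−1 = 2.449, D₂ = 1/ε_s+1/ε₂−1 = 7.155.
Solve for T_s⁴: T_s⁴ = (D₂·T₁⁴ + D₁·T₂⁴)/(D₁+D₂) = 2.159×10¹⁰ K⁴.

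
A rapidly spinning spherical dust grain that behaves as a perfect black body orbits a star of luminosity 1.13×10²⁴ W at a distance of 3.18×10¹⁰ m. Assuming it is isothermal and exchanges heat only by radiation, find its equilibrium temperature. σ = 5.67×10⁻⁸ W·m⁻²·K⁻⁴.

T ≈ 141 K

First find the stellar flux at distance d: S = L/(4πd²) = 1.13×10²⁴/(4π·(3.18×10¹⁰)²) = 88.92 W/m².
For an isothermal sphere, absorbed (1−a)S·πr² = emitted σ·4πr²·T⁴, so T⁴ = (1−a)S/(4σ).
T⁴ = 1.00·88.92/(4·5.67×10⁻⁸) = 3.921×10⁸ K⁴.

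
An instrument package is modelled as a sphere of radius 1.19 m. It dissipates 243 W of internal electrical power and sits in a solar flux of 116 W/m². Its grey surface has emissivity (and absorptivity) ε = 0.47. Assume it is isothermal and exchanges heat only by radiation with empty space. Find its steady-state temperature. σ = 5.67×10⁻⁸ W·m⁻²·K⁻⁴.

At steady state, absorbed solar power + internal power = radiated power.
Absorbed: α·S·A_cross = 0.47·116·4.449 = 242.5 W (cross-section πr²).
Total input = 242.5 + 243 = 485.5 W.
Radiated: εσ·A_surf·T⁴ with A_surf = 4πr² = 17.80 m².
T⁴ = 485.5/(0.47·5.67×10⁻⁸·17.80) = 1.024×10⁹ K⁴.

T ≈ 179 K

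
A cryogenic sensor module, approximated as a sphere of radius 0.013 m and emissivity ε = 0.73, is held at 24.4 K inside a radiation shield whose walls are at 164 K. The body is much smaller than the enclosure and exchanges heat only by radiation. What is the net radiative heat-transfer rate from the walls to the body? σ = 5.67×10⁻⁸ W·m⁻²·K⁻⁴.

For a small grey body in a large enclosure: P_net = εσA(T_body⁴ − T_wall⁴).
A = 4πr² = 0.002124 m²; T_body⁴ − T_wall⁴ = 3.545×10⁵ − 7.234×10⁸ = -7.230×10⁸ K⁴.
|P_net| = 0.73·5.67×10⁻⁸·0.002124·7.230×10⁸.

P_net ≈ 0.0636 W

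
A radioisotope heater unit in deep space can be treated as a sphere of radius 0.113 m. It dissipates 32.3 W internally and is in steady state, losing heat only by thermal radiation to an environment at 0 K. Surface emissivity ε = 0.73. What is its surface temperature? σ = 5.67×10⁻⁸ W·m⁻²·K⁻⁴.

Steady state: internal power = radiated power, P = εσA T⁴.
Radiating area A = 4πr² = 0.1605 m².
T⁴ = P/(εσA) = 32.3/(0.73·5.67×10⁻⁸·0.1605) = 4.863×10⁹ K⁴.
T = (4.863×10⁹)^(1/4).

T ≈ 264 K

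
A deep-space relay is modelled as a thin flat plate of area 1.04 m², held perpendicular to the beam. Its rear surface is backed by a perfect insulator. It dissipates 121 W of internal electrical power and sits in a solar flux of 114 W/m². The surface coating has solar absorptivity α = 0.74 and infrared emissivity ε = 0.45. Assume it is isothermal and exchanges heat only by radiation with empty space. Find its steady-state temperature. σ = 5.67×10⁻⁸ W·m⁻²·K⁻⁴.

T ≈ 298 K

At steady state, absorbed solar power + internal power = radiated power.
Absorbed: α·S·A_cross = 0.74·114·1.040 = 87.73 W (cross-section A).
Total input = 87.73 + 121 = 208.7 W.
Radiated: εσ·A_surf·T⁴ with A_surf = A = 1.040 m².
T⁴ = 208.7/(0.45·5.67×10⁻⁸·1.040) = 7.866×10⁹ K⁴.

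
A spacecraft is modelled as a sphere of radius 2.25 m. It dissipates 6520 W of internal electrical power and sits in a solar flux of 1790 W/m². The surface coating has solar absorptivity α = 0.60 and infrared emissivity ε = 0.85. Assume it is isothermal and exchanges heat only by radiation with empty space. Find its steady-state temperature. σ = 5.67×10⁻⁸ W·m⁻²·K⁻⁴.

T ≈ 296 K

At steady state, absorbed solar power + internal power = radiated power.
Absorbed: α·S·A_cross = 0.60·1790·15.90 = 17080 W (cross-section πr²).
Total input = 17080 + 6520 = 23600 W.
Radiated: εσ·A_surf·T⁴ with A_surf = 4πr² = 63.62 m².
T⁴ = 23600/(0.85·5.67×10⁻⁸·63.62) = 7.698×10⁹ K⁴.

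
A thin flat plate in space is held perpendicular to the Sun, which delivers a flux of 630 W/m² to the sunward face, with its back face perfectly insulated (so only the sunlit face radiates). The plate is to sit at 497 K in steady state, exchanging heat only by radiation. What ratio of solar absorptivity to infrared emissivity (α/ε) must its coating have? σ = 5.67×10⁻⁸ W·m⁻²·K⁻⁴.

α/ε ≈ 5.49

Balance: αS·A = εσ·1A·T⁴ ⇒ α/ε = σT⁴/S.
α/ε = 5.67×10⁻⁸·(497)⁴/630 = 5.67×10⁻⁸·6.101×10¹⁰/630.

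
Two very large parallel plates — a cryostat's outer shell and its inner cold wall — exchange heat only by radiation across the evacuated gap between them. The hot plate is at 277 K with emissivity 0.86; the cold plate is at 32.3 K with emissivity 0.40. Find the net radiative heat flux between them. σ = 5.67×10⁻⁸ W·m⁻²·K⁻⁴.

q ≈ 125 W/m²

For two infinite grey parallel plates, q = σ(T₁⁴ − T₂⁴)/(1/ε₁ + 1/ε₂ − 1).
T₁⁴ − T₂⁴ = 5.887×10⁹ − 1.088×10⁶ = 5.886×10⁹ K⁴.
1/ε₁ + 1/ε₂ − 1 = 1.163 + 2.500 − 1 = 2.663.
q = 5.67×10⁻⁸ × 5.886×10⁹ / 2.663.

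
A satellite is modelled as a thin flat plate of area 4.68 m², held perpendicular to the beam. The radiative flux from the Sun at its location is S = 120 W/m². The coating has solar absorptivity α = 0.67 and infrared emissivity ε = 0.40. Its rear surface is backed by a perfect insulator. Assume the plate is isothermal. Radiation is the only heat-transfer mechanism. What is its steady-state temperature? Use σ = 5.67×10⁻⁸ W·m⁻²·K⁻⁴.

T ≈ 244 K

At equilibrium, absorbed power = emitted power.
Absorbing cross-section = A = 4.680 m²; emitting surface = A = 4.680 m² (ratio 1).
αS·A_cross = εσ·A_surf·T⁴  ⇒  T⁴ = αS/(ε·1σ).
T⁴ = 0.670·120/(0.40·1·5.67×10⁻⁸) = 3.545×10⁹ K⁴.
T = (3.545×10⁹)^(1/4).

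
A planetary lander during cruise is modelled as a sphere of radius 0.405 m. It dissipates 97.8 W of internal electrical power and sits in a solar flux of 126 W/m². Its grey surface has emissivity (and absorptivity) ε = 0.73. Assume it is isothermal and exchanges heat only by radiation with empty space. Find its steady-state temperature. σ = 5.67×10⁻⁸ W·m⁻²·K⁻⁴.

At steady state, absorbed solar power + internal power = radiated power.
Absorbed: α·S·A_cross = 0.73·126·0.5153 = 47.40 W (cross-section πr²).
Total input = 47.40 + 97.8 = 145.2 W.
Radiated: εσ·A_surf·T⁴ with A_surf = 4πr² = 2.061 m².
T⁴ = 145.2/(0.73·5.67×10⁻⁸·2.061) = 1.702×10⁹ K⁴.

T ≈ 203 K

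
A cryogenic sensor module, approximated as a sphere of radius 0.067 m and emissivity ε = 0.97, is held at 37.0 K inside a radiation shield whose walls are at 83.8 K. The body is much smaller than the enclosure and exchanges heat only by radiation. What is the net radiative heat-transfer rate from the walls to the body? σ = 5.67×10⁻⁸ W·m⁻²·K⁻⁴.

For a small grey body in a large enclosure: P_net = εσA(T_body⁴ − T_wall⁴).
A = 4πr² = 0.05641 m²; T_body⁴ − T_wall⁴ = 1.874×10⁶ − 4.931×10⁷ = -4.744×10⁷ K⁴.
|P_net| = 0.97·5.67×10⁻⁸·0.05641·4.744×10⁷.

P_net ≈ 0.147 W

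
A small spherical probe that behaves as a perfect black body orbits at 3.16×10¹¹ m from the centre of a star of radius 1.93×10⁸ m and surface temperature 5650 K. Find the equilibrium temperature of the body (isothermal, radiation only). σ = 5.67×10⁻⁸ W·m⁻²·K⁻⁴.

T ≈ 98.7 K

The star's surface emits σT_*⁴; at distance d the flux is S = σT_*⁴(R_*/d)².
S = 5.67×10⁻⁸·(5650)⁴·(1.93×10⁸/3.16×10¹¹)² = 21.55 W/m².
For an isothermal sphere T⁴ = (1−a)S/(4σ) = 9.503×10⁷ K⁴.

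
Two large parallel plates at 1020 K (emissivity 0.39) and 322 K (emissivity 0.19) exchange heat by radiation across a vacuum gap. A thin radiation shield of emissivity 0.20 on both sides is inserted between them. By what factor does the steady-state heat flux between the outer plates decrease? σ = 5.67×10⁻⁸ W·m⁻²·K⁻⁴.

Without shield: q₀ = σΔ(T⁴)/(1/ε₁+1/ε₂−1) with denominator 6.827.
With shield the two gaps are in series; the resistances add: (1/ε₁+1/ε_s−1)+(1/ε_s+1/ε₂−1) = 6.564+9.263 = 15.83.
Heat-flux ratio q₀/q = 15.83/6.827.

factor ≈ 2.32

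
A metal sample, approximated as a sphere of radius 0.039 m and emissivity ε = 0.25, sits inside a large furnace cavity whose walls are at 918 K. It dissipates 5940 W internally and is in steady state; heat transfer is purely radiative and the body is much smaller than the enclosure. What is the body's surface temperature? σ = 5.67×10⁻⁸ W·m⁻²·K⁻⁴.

For a small grey body in a large enclosure, net radiated power = εσA(T⁴ − T_w⁴).
Steady state: P = εσA(T⁴ − T_w⁴) with A = 4πr² = 0.01911 m².
T⁴ = P/(εσA) + T_w⁴ = 5940/(0.25·5.67×10⁻⁸·0.01911) + (918)⁴
    = 2.192×10¹³ + 7.102×10¹¹ = 2.263×10¹³ K⁴.

T ≈ 2180 K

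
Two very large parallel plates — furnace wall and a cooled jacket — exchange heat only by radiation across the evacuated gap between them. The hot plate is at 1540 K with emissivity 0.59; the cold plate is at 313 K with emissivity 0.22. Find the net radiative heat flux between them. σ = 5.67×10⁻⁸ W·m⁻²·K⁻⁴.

q ≈ 60800 W/m²

For two infinite grey parallel plates, q = σ(T₁⁴ − T₂⁴)/(1/ε₁ + 1/ε₂ − 1).
T₁⁴ − T₂⁴ = 5.624×10¹² − 9.598×10⁹ = 5.615×10¹² K⁴.
1/ε₁ + 1/ε₂ − 1 = 1.695 + 4.545 − 1 = 5.240.
q = 5.67×10⁻⁸ × 5.615×10¹² / 5.240.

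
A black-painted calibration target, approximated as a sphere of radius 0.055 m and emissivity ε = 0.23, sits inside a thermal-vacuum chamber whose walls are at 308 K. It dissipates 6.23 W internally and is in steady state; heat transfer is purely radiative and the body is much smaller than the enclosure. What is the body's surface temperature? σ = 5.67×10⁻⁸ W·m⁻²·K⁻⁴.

T ≈ 383 K

For a small grey body in a large enclosure, net radiated power = εσA(T⁴ − T_w⁴).
Steady state: P = εσA(T⁴ − T_w⁴) with A = 4πr² = 0.03801 m².
T⁴ = P/(εσA) + T_w⁴ = 6.23/(0.23·5.67×10⁻⁸·0.03801) + (308)⁴
    = 1.257×10¹⁰ + 8.999×10⁹ = 2.157×10¹⁰ K⁴.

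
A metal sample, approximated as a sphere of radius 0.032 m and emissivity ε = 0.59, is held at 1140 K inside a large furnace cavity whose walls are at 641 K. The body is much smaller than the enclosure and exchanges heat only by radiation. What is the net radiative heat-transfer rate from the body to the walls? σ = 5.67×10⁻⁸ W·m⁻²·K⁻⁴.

For a small grey body in a large enclosure: P_net = εσA(T_body⁴ − T_wall⁴).
A = 4πr² = 0.01287 m²; T_body⁴ − T_wall⁴ = 1.689×10¹² − 1.688×10¹¹ = 1.520×10¹² K⁴.
|P_net| = 0.59·5.67×10⁻⁸·0.01287·1.520×10¹².

P_net ≈ 654 W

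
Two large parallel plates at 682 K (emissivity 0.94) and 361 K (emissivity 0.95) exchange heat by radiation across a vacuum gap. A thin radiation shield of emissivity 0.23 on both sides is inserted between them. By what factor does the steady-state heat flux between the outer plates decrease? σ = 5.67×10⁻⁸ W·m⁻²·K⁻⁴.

factor ≈ 7.89

Without shield: q₀ = σΔ(T⁴)/(1/ε₁+1/ε₂−1) with denominator 1.116.
With shield the two gaps are in series; the resistances add: (1/ε₁+1/ε_s−1)+(1/ε_s+1/ε₂−1) = 4.412+4.400 = 8.812.
Heat-flux ratio q₀/q = 8.812/1.116.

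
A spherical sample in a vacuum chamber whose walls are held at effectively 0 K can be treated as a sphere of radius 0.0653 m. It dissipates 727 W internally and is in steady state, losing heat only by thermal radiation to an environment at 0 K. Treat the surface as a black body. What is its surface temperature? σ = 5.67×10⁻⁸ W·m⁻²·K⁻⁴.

T ≈ 699 K

Steady state: internal power = radiated power, P = εσA T⁴.
Radiating area A = 4πr² = 0.05358 m².
T⁴ = P/(εσA) = 727/(1.0·5.67×10⁻⁸·0.05358) = 2.393×10¹¹ K⁴.
T = (2.393×10¹¹)^(1/4).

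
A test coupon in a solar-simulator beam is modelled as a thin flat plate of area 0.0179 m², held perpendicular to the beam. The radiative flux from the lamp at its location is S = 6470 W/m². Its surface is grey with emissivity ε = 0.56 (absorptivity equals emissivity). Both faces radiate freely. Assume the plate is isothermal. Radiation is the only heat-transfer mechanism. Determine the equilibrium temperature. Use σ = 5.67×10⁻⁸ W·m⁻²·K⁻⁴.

At equilibrium, absorbed power = emitted power.
Absorbing cross-section = A = 0.01790 m²; emitting surface = 2A = 0.03580 m² (ratio 2).
εS·A_cross = εσ·A_surf·T⁴  ⇒  T⁴ = S/(2σ)   (ε cancels).
T⁴ = 6470/(2·5.67×10⁻⁸) = 5.705×10¹⁰ K⁴.
T = (5.705×10¹⁰)^(1/4).

T ≈ 489 K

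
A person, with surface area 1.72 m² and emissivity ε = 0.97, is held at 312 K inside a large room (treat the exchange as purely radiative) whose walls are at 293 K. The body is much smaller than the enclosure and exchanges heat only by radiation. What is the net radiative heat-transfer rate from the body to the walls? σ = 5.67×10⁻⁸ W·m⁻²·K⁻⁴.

For a small grey body in a large enclosure: P_net = εσA(T_body⁴ − T_wall⁴).
A = 1.72 m²; T_body⁴ − T_wall⁴ = 9.476×10⁹ − 7.370×10⁹ = 2.106×10⁹ K⁴.
|P_net| = 0.97·5.67×10⁻⁸·1.720·2.106×10⁹.

P_net ≈ 199 W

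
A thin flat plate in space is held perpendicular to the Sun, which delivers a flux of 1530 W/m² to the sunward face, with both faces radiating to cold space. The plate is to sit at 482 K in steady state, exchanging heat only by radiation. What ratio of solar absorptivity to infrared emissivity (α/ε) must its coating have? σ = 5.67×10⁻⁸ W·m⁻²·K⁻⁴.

α/ε ≈ 4.00

Balance: αS·A = εσ·2A·T⁴ ⇒ α/ε = 2σT⁴/S.
α/ε = 2·5.67×10⁻⁸·(482)⁴/1530 = 2·5.67×10⁻⁸·5.397×10¹⁰/1530.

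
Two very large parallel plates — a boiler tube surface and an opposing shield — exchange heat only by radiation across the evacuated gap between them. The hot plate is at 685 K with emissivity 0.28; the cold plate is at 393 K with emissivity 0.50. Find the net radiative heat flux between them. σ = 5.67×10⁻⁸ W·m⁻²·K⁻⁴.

For two infinite grey parallel plates, q = σ(T₁⁴ − T₂⁴)/(1/ε₁ + 1/ε₂ − 1).
T₁⁴ − T₂⁴ = 2.202×10¹¹ − 2.385×10¹⁰ = 1.963×10¹¹ K⁴.
1/ε₁ + 1/ε₂ − 1 = 3.571 + 2.000 − 1 = 4.571.
q = 5.67×10⁻⁸ × 1.963×10¹¹ / 4.571.

q ≈ 2430 W/m²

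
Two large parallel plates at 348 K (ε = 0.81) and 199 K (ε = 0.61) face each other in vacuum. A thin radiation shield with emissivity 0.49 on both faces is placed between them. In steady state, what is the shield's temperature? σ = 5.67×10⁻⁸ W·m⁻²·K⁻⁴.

T_s ≈ 305 K

In steady state the net flux on the hot side equals that on the cold side.
σ(T₁⁴−T_s⁴)/D₁ = σ(T_s⁴−T₂⁴)/D₂, with D₁ = 1/ε₁+1/ε_s−1 = 2.275, D₂ = 1/ε_s+1/ε₂−1 = 2.680.
Solve for T_s⁴: T_s⁴ = (D₂·T₁⁴ + D₁·T₂⁴)/(D₁+D₂) = 8.652×10⁹ K⁴.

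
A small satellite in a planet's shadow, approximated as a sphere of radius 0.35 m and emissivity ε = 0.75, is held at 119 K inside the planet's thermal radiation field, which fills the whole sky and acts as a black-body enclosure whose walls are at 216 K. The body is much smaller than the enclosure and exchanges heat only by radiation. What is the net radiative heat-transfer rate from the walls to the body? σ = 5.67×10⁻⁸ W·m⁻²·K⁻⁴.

For a small grey body in a large enclosure: P_net = εσA(T_body⁴ − T_wall⁴).
A = 4πr² = 1.539 m²; T_body⁴ − T_wall⁴ = 2.005×10⁸ − 2.177×10⁹ = -1.976×10⁹ K⁴.
|P_net| = 0.75·5.67×10⁻⁸·1.539·1.976×10⁹.

P_net ≈ 129 W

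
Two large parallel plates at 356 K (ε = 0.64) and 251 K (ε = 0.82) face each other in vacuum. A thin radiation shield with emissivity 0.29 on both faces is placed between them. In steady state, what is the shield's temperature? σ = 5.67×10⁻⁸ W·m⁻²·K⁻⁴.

In steady state the net flux on the hot side equals that on the cold side.
σ(T₁⁴−T_s⁴)/D₁ = σ(T_s⁴−T₂⁴)/D₂, with D₁ = 1/ε₁+1/ε_s−1 = 4.011, D₂ = 1/ε_s+1/ε₂−1 = 3.668.
Solve for T_s⁴: T_s⁴ = (D₂·T₁⁴ + D₁·T₂⁴)/(D₁+D₂) = 9.745×10⁹ K⁴.

T_s ≈ 314 K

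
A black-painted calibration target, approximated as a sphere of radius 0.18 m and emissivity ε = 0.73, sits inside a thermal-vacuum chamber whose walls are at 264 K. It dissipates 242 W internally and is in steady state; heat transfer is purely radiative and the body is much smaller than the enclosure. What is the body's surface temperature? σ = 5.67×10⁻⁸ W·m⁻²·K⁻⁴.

T ≈ 372 K

For a small grey body in a large enclosure, net radiated power = εσA(T⁴ − T_w⁴).
Steady state: P = εσA(T⁴ − T_w⁴) with A = 4πr² = 0.4072 m².
T⁴ = P/(εσA) + T_w⁴ = 242/(0.73·5.67×10⁻⁸·0.4072) + (264)⁴
    = 1.436×10¹⁰ + 4.858×10⁹ = 1.922×10¹⁰ K⁴.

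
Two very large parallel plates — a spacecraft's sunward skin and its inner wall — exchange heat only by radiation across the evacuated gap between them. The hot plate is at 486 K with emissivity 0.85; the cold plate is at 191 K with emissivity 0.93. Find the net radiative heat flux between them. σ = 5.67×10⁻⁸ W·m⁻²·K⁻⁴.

For two infinite grey parallel plates, q = σ(T₁⁴ − T₂⁴)/(1/ε₁ + 1/ε₂ − 1).
T₁⁴ − T₂⁴ = 5.579×10¹⁰ − 1.331×10⁹ = 5.446×10¹⁰ K⁴.
1/ε₁ + 1/ε₂ − 1 = 1.176 + 1.075 − 1 = 1.252.
q = 5.67×10⁻⁸ × 5.446×10¹⁰ / 1.252.

q ≈ 2470 W/m²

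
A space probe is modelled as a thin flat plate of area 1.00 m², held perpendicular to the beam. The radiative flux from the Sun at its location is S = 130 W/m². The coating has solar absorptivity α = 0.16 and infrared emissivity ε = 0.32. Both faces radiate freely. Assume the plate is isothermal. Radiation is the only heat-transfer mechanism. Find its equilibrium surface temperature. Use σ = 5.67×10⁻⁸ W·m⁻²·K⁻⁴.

At equilibrium, absorbed power = emitted power.
Absorbing cross-section = A = 1.000 m²; emitting surface = 2A = 2.000 m² (ratio 2).
αS·A_cross = εσ·A_surf·T⁴  ⇒  T⁴ = αS/(ε·2σ).
T⁴ = 0.160·130/(0.32·2·5.67×10⁻⁸) = 5.732×10⁸ K⁴.
T = (5.732×10⁸)^(1/4).

T ≈ 155 K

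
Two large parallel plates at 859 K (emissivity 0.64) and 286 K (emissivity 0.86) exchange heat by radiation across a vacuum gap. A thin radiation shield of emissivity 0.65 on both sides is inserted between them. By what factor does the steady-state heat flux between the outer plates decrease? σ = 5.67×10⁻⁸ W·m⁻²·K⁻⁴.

Without shield: q₀ = σΔ(T⁴)/(1/ε₁+1/ε₂−1) with denominator 1.725.
With shield the two gaps are in series; the resistances add: (1/ε₁+1/ε_s−1)+(1/ε_s+1/ε₂−1) = 2.101+1.701 = 3.802.
Heat-flux ratio q₀/q = 3.802/1.725.

factor ≈ 2.20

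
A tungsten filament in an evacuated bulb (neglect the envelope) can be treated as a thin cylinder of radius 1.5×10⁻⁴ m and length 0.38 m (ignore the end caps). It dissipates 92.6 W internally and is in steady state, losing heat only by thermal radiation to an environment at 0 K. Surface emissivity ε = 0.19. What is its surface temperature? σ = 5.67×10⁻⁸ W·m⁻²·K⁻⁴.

T ≈ 2210 K

Steady state: internal power = radiated power, P = εσA T⁴.
Radiating area A = 2πrL = 3.581×10⁻⁴ m².
T⁴ = P/(εσA) = 92.6/(0.19·5.67×10⁻⁸·3.581×10⁻⁴) = 2.400×10¹³ K⁴.
T = (2.400×10¹³)^(1/4).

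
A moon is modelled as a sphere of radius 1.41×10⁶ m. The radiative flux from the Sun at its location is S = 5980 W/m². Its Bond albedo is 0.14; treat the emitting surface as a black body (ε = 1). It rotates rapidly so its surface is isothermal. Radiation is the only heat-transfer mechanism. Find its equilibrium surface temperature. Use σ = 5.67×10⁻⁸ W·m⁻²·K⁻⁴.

T ≈ 388 K

At equilibrium, absorbed power = emitted power.
Absorbing cross-section = πr² = 6.246×10¹² m²; emitting surface = 4πr² = 2.498×10¹³ m² (ratio 4).
(1−a)S·A_cross = εσ·A_surf·T⁴  ⇒  T⁴ = (1−a)S/(4σ).
T⁴ = 0.860·5980/(4·5.67×10⁻⁸) = 2.268×10¹⁰ K⁴.
T = (2.268×10¹⁰)^(1/4).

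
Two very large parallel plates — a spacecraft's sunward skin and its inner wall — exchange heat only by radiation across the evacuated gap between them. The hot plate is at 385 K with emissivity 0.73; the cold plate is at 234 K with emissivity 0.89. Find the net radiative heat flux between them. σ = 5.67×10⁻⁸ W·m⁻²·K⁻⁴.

For two infinite grey parallel plates, q = σ(T₁⁴ − T₂⁴)/(1/ε₁ + 1/ε₂ − 1).
T₁⁴ − T₂⁴ = 2.197×10¹⁰ − 2.998×10⁹ = 1.897×10¹⁰ K⁴.
1/ε₁ + 1/ε₂ − 1 = 1.370 + 1.124 − 1 = 1.493.
q = 5.67×10⁻⁸ × 1.897×10¹⁰ / 1.493.

q ≈ 720 W/m²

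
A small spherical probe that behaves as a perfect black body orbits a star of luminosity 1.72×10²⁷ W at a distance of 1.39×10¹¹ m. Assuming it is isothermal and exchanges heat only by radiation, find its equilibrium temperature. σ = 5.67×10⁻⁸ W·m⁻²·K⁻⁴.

T ≈ 420 K

First find the stellar flux at distance d: S = L/(4πd²) = 1.72×10²⁷/(4π·(1.39×10¹¹)²) = 7084 W/m².
For an isothermal sphere, absorbed (1−a)S·πr² = emitted σ·4πr²·T⁴, so T⁴ = (1−a)S/(4σ).
T⁴ = 1.00·7084/(4·5.67×10⁻⁸) = 3.124×10¹⁰ K⁴.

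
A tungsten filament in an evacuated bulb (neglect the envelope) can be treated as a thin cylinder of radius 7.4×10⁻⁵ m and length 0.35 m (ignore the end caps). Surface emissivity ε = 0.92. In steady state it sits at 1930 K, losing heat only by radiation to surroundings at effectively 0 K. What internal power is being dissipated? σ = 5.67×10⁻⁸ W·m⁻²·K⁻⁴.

P ≈ 118 W

Steady state: P = εσA T⁴.
A = 2πrL = 1.627×10⁻⁴ m²; T⁴ = (1930)⁴ = 1.387×10¹³ K⁴.
P = 0.92 × 5.67×10⁻⁸ × 1.627×10⁻⁴ × 1.387×10¹³.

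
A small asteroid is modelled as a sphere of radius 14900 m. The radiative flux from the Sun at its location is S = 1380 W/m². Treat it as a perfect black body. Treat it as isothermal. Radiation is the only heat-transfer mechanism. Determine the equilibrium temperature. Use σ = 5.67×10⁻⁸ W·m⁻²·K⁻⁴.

T ≈ 279 K

At equilibrium, absorbed power = emitted power.
Absorbing cross-section = πr² = 6.975×10⁸ m²; emitting surface = 4πr² = 2.790×10⁹ m² (ratio 4).
S·A_cross = εσ·A_surf·T⁴  ⇒  T⁴ = S/(4σ).
T⁴ = 1.00·1380/(4·5.67×10⁻⁸) = 6.085×10⁹ K⁴.
T = (6.085×10⁹)^(1/4).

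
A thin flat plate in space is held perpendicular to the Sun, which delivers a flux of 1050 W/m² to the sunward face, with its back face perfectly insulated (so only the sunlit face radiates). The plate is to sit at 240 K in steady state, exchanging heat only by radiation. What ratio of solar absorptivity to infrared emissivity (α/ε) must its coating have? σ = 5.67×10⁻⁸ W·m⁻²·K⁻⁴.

α/ε ≈ 0.179

Balance: αS·A = εσ·1A·T⁴ ⇒ α/ε = σT⁴/S.
α/ε = 5.67×10⁻⁸·(240)⁴/1050 = 5.67×10⁻⁸·3.318×10⁹/1050.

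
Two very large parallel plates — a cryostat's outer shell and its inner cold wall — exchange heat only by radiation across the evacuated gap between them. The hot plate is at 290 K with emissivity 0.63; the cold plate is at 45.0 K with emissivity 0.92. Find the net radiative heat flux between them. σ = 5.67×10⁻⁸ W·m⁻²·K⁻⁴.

For two infinite grey parallel plates, q = σ(T₁⁴ − T₂⁴)/(1/ε₁ + 1/ε₂ − 1).
T₁⁴ − T₂⁴ = 7.073×10⁹ − 4.101×10⁶ = 7.069×10⁹ K⁴.
1/ε₁ + 1/ε₂ − 1 = 1.587 + 1.087 − 1 = 1.674.
q = 5.67×10⁻⁸ × 7.069×10⁹ / 1.674.

q ≈ 239 W/m²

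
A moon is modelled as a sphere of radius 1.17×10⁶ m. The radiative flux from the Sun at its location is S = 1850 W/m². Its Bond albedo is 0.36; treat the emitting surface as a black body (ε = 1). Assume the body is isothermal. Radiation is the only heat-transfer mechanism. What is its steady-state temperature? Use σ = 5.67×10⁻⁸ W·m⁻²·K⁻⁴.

At equilibrium, absorbed power = emitted power.
Absorbing cross-section = πr² = 4.301×10¹² m²; emitting surface = 4πr² = 1.720×10¹³ m² (ratio 4).
(1−a)S·A_cross = εσ·A_surf·T⁴  ⇒  T⁴ = (1−a)S/(4σ).
T⁴ = 0.640·1850/(4·5.67×10⁻⁸) = 5.220×10⁹ K⁴.
T = (5.220×10⁹)^(1/4).

T ≈ 269 K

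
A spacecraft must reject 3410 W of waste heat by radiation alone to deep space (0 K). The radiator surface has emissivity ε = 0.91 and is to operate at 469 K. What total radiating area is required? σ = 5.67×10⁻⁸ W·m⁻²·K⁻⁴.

P = εσA T⁴ ⇒ A = P/(εσT⁴).
T⁴ = 4.838×10¹⁰ K⁴.
A = 3410/(0.91 × 5.67×10⁻⁸ × 4.838×10¹⁰).

A ≈ 1.37 m²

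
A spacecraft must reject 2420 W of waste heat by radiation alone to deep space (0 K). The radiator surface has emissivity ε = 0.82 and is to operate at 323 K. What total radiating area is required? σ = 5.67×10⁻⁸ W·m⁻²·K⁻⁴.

A ≈ 4.78 m²

P = εσA T⁴ ⇒ A = P/(εσT⁴).
T⁴ = 1.088×10¹⁰ K⁴.
A = 2420/(0.82 × 5.67×10⁻⁸ × 1.088×10¹⁰).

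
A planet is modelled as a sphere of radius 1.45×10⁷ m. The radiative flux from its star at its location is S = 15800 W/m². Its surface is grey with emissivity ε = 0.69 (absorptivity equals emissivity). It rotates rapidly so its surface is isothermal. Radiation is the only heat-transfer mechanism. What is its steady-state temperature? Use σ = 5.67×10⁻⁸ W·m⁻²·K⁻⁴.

T ≈ 514 K

At equilibrium, absorbed power = emitted power.
Absorbing cross-section = πr² = 6.605×10¹⁴ m²; emitting surface = 4πr² = 2.642×10¹⁵ m² (ratio 4).
εS·A_cross = εσ·A_surf·T⁴  ⇒  T⁴ = S/(4σ)   (ε cancels).
T⁴ = 15800/(4·5.67×10⁻⁸) = 6.966×10¹⁰ K⁴.
T = (6.966×10¹⁰)^(1/4).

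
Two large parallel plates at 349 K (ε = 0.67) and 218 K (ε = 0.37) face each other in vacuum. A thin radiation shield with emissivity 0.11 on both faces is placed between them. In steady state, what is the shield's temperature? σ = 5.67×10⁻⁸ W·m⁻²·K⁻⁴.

In steady state the net flux on the hot side equals that on the cold side.
σ(T₁⁴−T_s⁴)/D₁ = σ(T_s⁴−T₂⁴)/D₂, with D₁ = 1/ε₁+1/ε_s−1 = 9.583, D₂ = 1/ε_s+1/ε₂−1 = 10.79.
Solve for T_s⁴: T_s⁴ = (D₂·T₁⁴ + D₁·T₂⁴)/(D₁+D₂) = 8.920×10⁹ K⁴.

T_s ≈ 307 K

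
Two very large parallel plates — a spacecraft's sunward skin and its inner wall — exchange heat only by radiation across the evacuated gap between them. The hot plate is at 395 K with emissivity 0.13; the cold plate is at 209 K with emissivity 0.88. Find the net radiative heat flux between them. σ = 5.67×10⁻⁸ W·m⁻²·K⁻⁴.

For two infinite grey parallel plates, q = σ(T₁⁴ − T₂⁴)/(1/ε₁ + 1/ε₂ − 1).
T₁⁴ − T₂⁴ = 2.434×10¹⁰ − 1.908×10⁹ = 2.244×10¹⁰ K⁴.
1/ε₁ + 1/ε₂ − 1 = 7.692 + 1.136 − 1 = 7.829.
q = 5.67×10⁻⁸ × 2.244×10¹⁰ / 7.829.

q ≈ 162 W/m²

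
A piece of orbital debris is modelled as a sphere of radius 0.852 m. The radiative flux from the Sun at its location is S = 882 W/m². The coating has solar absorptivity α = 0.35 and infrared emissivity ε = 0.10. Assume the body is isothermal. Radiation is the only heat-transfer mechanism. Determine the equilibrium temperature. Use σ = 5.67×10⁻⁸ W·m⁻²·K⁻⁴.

T ≈ 342 K

At equilibrium, absorbed power = emitted power.
Absorbing cross-section = πr² = 2.280 m²; emitting surface = 4πr² = 9.122 m² (ratio 4).
αS·A_cross = εσ·A_surf·T⁴  ⇒  T⁴ = αS/(ε·4σ).
T⁴ = 0.350·882/(0.10·4·5.67×10⁻⁸) = 1.361×10¹⁰ K⁴.
T = (1.361×10¹⁰)^(1/4).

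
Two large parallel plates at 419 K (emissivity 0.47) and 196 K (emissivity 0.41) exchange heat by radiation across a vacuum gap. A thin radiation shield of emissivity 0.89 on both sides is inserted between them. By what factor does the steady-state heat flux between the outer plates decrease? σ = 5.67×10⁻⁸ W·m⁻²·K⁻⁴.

Without shield: q₀ = σΔ(T⁴)/(1/ε₁+1/ε₂−1) with denominator 3.567.
With shield the two gaps are in series; the resistances add: (1/ε₁+1/ε_s−1)+(1/ε_s+1/ε₂−1) = 2.251+2.563 = 4.814.
Heat-flux ratio q₀/q = 4.814/3.567.

factor ≈ 1.35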